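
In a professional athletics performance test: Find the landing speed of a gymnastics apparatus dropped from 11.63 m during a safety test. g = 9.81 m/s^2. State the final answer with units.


v = sqrt(2 * g * h)
v = sqrt(2 * 9.81 * 11.63)
v = sqrt(228.1806) = 15.1056 m/s

15.1056 m/s


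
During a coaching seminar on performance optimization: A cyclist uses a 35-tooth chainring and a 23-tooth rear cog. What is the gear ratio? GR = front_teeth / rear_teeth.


GR = front_teeth / rear_teeth
GR = 35 / 23
GR = 1.5217

1.5217


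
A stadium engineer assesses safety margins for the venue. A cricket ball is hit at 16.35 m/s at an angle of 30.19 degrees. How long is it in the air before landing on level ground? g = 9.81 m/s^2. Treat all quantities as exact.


T = 2*v*sin(theta)/g
sin(theta) = sin(30.19 deg) = 0.5029
T = 2*16.35*0.5029 / 9.81
T = 16.4438 / 9.81 = 1.6762 s

1.6762 s


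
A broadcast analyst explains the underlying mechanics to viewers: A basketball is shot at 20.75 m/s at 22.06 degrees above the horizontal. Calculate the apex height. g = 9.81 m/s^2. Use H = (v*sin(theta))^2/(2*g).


H = (v*sin(theta))^2 / (2*g)
vy = v*sin(theta) = 20.75 * sin(22.06 deg) = 7.7932 m/s
H = vy^2 / (2*g) = 60.7344 / (2*9.81)
H = 60.7344 / 19.62 = 3.0955 m

3.0955 m


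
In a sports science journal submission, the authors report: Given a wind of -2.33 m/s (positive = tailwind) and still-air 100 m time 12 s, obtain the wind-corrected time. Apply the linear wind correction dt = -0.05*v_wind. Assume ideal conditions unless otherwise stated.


dt = -0.05 * v_wind = -0.05 * -2.33 = 0.1165 s
t_corrected = t_still + dt = 12 + (0.1165)
t_corrected = 12.1165 s

12.1165 s


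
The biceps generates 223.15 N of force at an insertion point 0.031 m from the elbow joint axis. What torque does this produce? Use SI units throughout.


tau = F * d
tau = 223.15 * 0.031
tau = 6.9177 N*m

6.9177 N*m


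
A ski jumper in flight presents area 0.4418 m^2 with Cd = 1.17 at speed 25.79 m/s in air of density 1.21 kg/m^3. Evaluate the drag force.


Fd = 0.5 * Cd * rho * A * v^2
Fd = 0.5 * 1.17 * 1.21 * 0.4418 * 25.79^2
v^2 = 665.1241
Fd = 0.5 * 1.17 * 1.21 * 0.4418 * 665.1241 = 208.003 N

208.003 N


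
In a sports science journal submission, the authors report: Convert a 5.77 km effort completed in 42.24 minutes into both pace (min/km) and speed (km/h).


Pace = time / distance = 42.24 min / 5.77 km = 7.3206 min/km
Speed = distance / time_in_hours = 5.77 / 0.704 hr
Speed = 8.196 km/h

7.3206 min/km, 8.196 km/h


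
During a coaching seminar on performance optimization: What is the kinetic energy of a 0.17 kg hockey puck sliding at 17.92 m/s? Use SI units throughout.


KE = 0.5 * m * v^2
KE = 0.5 * 0.17 * 17.92^2
KE = 0.5 * 0.17 * 321.1264 = 27.2957 J

27.2957 J


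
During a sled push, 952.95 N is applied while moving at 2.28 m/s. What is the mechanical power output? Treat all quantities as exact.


P = F * v
P = 952.95 * 2.28
P = 2172.726 W

2172.726 W


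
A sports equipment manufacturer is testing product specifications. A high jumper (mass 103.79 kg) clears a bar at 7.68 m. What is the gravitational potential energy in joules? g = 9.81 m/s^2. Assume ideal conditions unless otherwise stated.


PE = m * g * h
PE = 103.79 * 9.81 * 7.68
PE = 1018.1799 * 7.68 = 7819.6216 J

7819.6216 J


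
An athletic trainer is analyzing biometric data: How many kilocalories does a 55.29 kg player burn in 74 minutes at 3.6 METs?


kcal = MET * mass * time_hr
Convert time: 74 min = 1.2333 hr
kcal = 3.6 * 55.29 * 1.2333
kcal = 245.4876 kcal

245.4876 kcal


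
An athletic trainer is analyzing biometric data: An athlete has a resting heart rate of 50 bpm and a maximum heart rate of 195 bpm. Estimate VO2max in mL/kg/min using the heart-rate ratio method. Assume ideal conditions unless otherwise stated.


VO2max = 15.3 * HRmax / HRrest
VO2max = 15.3 * 195 / 50
VO2max = 2983.5 / 50 = 59.67 mL/kg/min

59.67 mL/kg/min


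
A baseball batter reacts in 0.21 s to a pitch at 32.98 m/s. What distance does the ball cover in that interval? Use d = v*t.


d = v * t
d = 32.98 * 0.21
d = 6.9258 m

6.9258 m


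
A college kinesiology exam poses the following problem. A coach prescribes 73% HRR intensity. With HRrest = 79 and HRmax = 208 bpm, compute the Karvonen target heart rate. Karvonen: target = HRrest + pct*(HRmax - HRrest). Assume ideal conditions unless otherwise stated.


Target = HRrest + pct*(HRmax - HRrest)
Heart rate reserve = HRmax - HRrest = 208 - 79 = 129 bpm
Fraction = 73% = 0.73
Target = 79 + 0.73 * 129
Target = 79 + 94.17 = 173.17 bpm

173.17 bpm


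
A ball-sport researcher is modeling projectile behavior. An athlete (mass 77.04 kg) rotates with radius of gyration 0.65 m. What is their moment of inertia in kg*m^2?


I = m * k^2
I = 77.04 * 0.65^2
I = 77.04 * 0.4225 = 32.5494 kg*m^2

32.5494 kg*m^2


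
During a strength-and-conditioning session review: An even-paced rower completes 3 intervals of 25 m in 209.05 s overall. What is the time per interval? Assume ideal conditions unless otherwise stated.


Split time = total_time / n_laps = 209.05 / 3
Split time = 69.6833 s per lap

69.6833 s


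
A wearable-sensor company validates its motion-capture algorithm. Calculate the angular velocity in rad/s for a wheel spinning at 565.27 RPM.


omega = RPM * 2 * pi / 60
omega = 565.27 * 2 * 3.14159 / 60
omega = 3551.6962 / 60 = 59.1949 rad/s

59.1949 rad/s


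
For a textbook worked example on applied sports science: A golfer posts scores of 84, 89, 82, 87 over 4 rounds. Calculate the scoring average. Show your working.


Average = sum / n
Sum = 342
Average = 342 / 4 = 85.5

85.5


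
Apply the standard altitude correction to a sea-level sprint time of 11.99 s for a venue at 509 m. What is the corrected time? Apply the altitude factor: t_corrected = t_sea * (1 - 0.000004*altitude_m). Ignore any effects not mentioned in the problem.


Correction factor = 1 - 0.000004 * 509 = 0.997964
t_corrected = t_sea * factor = 11.99 * 0.997964
t_corrected = 11.9656 s

11.9656 s


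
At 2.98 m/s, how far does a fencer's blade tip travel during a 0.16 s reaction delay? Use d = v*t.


d = v * t
d = 2.98 * 0.16
d = 0.4768 m

0.4768 m


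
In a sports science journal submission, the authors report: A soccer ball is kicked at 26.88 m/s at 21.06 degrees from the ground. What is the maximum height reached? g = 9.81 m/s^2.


H = (v*sin(theta))^2 / (2*g)
vy = v*sin(theta) = 26.88 * sin(21.06 deg) = 9.6592 m/s
H = vy^2 / (2*g) = 93.3002 / (2*9.81)
H = 93.3002 / 19.62 = 4.7554 m

4.7554 m


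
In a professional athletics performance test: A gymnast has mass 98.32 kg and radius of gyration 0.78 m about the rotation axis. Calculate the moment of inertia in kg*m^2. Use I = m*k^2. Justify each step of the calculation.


I = m * k^2
I = 98.32 * 0.78^2
I = 98.32 * 0.6084 = 59.8179 kg*m^2

59.8179 kg*m^2


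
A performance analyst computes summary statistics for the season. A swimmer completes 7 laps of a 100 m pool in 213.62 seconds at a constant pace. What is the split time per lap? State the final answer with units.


Split time = total_time / n_laps = 213.62 / 7
Split time = 30.5171 s per lap

30.5171 s


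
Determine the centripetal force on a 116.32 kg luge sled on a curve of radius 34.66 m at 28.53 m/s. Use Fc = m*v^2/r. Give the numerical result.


Fc = m * v^2 / r
v^2 = 28.53^2 = 813.9609
Fc = 116.32 * 813.9609 / 34.66
Fc = 94679.9319 / 34.66 = 2731.6772 N

2731.6772 N


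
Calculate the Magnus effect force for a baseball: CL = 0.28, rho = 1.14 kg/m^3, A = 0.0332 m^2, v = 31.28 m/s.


FM = 0.5 * CL * rho * A * v^2
FM = 0.5 * 0.28 * 1.14 * 0.0332 * 31.28^2
v^2 = 978.4384
FM = 0.5 * 0.28 * 1.14 * 0.0332 * 978.4384 = 5.1845 N

5.1845 N


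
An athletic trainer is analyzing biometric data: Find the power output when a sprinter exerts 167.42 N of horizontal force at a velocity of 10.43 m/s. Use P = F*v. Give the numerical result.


P = F * v
P = 167.42 * 10.43
P = 1746.1906 W

1746.1906 W


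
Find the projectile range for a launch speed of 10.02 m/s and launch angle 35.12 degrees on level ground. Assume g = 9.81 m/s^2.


R = v^2 * sin(2*theta) / g
Convert angle to radians: theta = 35.12 deg = 0.613 rad
sin(2*theta) = sin(1.2259) = 0.9411
R = 10.02^2 * 0.9411 / 9.81
R = 100.4004 * 0.9411 / 9.81 = 9.6319 m

9.6319 m


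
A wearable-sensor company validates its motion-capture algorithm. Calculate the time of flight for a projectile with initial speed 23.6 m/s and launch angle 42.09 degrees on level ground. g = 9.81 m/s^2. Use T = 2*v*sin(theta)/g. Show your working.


T = 2*v*sin(theta)/g
sin(theta) = sin(42.09 deg) = 0.6703
T = 2*23.6*0.6703 / 9.81
T = 31.638 / 9.81 = 3.2251 s

3.2251 s


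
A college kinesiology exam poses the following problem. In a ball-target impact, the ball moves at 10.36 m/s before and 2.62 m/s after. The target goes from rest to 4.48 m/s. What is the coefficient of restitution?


e = (v2_after - v1_after) / (v1_before - v2_before)
Numerator = 4.48 - 2.62 = 1.86
Denominator = 10.36 - 0 = 10.36
e = 1.86 / 10.36 = 0.1795

0.1795


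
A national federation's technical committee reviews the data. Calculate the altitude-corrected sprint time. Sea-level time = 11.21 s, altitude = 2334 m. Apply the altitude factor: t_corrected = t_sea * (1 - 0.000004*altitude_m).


Correction factor = 1 - 0.000004 * 2334 = 0.990664
t_corrected = t_sea * factor = 11.21 * 0.990664
t_corrected = 11.1053 s

11.1053 s


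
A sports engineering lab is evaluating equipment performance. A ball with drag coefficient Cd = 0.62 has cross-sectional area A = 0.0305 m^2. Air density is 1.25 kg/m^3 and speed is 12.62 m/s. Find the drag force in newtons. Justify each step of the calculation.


Fd = 0.5 * Cd * rho * A * v^2
Fd = 0.5 * 0.62 * 1.25 * 0.0305 * 12.62^2
v^2 = 159.2644
Fd = 0.5 * 0.62 * 1.25 * 0.0305 * 159.2644 = 1.8823 N

1.8823 N


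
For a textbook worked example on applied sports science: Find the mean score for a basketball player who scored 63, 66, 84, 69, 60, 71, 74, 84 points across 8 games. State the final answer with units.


Average = sum / n
Sum = 571
Average = 571 / 8 = 71.375

71.375


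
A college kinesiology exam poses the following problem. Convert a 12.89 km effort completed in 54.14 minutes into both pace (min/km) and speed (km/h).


Pace = time / distance = 54.14 min / 12.89 km = 4.2002 min/km
Speed = distance / time_in_hours = 12.89 / 0.9023 hr
Speed = 14.2852 km/h

4.2002 min/km, 14.2852 km/h


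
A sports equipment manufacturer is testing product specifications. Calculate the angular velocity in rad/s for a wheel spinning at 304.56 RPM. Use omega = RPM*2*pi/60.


omega = RPM * 2 * pi / 60
omega = 304.56 * 2 * 3.14159 / 60
omega = 1913.6069 / 60 = 31.8934 rad/s

31.8934 rad/s


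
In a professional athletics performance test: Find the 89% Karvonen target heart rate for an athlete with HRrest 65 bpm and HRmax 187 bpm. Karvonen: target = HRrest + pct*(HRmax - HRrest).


Target = HRrest + pct*(HRmax - HRrest)
Heart rate reserve = HRmax - HRrest = 187 - 65 = 122 bpm
Fraction = 89% = 0.89
Target = 65 + 0.89 * 122
Target = 65 + 108.58 = 173.58 bpm

173.58 bpm


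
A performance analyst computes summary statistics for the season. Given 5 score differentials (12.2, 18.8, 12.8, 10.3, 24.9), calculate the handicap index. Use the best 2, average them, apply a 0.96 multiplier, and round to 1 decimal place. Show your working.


All differentials: 12.2, 18.8, 12.8, 10.3, 24.9
Sorted: 10.3, 12.2, 12.8, 18.8, 24.9
Best 2: 10.3, 12.2
Average of best = 22.5 / 2 = 11.25
Raw index = 11.25 * 0.96 = 10.8
Handicap index = round(10.8, 1) = 10.8

10.8


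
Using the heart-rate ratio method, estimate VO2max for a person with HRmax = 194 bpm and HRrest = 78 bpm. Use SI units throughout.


VO2max = 15.3 * HRmax / HRrest
VO2max = 15.3 * 194 / 78
VO2max = 2968.2 / 78 = 38.0538 mL/kg/min

38.0538 mL/kg/min


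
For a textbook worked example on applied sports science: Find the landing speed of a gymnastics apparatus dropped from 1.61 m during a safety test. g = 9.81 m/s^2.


v = sqrt(2 * g * h)
v = sqrt(2 * 9.81 * 1.61)
v = sqrt(31.5882) = 5.6203 m/s

5.6203 m/s


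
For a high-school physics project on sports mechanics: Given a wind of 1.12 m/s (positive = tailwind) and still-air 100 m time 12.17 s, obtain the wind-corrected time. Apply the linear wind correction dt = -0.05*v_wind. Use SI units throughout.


dt = -0.05 * v_wind = -0.05 * 1.12 = -0.056 s
t_corrected = t_still + dt = 12.17 + (-0.056)
t_corrected = 12.114 s

12.114 s


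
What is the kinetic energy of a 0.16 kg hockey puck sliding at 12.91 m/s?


KE = 0.5 * m * v^2
KE = 0.5 * 0.16 * 12.91^2
KE = 0.5 * 0.16 * 166.6681 = 13.3334 J

13.3334 J


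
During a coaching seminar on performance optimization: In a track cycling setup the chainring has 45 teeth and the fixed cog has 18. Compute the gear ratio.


GR = front_teeth / rear_teeth
GR = 45 / 18
GR = 2.5

2.5


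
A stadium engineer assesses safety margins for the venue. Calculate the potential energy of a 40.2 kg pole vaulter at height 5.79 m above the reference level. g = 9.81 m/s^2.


PE = m * g * h
PE = 40.2 * 9.81 * 5.79
PE = 394.362 * 5.79 = 2283.356 J

2283.356 J


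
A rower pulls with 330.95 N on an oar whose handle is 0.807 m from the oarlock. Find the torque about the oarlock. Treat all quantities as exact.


tau = F * d
tau = 330.95 * 0.807
tau = 267.0767 N*m

267.0767 N*m


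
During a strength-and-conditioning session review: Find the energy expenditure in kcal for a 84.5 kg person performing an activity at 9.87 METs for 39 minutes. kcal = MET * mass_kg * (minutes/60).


kcal = MET * mass * time_hr
Convert time: 39 min = 0.65 hr
kcal = 9.87 * 84.5 * 0.65
kcal = 542.1097 kcal

542.1097 kcal


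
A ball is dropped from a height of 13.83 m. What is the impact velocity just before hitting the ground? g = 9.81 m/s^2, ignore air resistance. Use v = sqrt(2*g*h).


v = sqrt(2 * g * h)
v = sqrt(2 * 9.81 * 13.83)
v = sqrt(271.3446) = 16.4725 m/s

16.4725 m/s


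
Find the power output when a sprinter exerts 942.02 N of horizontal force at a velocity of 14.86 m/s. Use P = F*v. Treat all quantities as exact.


P = F * v
P = 942.02 * 14.86
P = 13998.4172 W

13998.4172 W


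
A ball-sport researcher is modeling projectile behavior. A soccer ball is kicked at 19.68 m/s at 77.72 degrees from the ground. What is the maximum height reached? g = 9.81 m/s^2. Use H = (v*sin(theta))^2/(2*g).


H = (v*sin(theta))^2 / (2*g)
vy = v*sin(theta) = 19.68 * sin(77.72 deg) = 19.2297 m/s
H = vy^2 / (2*g) = 369.7821 / (2*9.81)
H = 369.7821 / 19.62 = 18.8472 m

18.8472 m


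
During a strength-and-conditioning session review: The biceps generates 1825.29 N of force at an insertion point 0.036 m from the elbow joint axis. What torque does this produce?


tau = F * d
tau = 1825.29 * 0.036
tau = 65.7104 N*m

65.7104 N*m


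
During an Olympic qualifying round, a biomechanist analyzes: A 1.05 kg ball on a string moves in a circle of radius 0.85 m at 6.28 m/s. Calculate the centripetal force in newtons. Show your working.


Fc = m * v^2 / r
v^2 = 6.28^2 = 39.4384
Fc = 1.05 * 39.4384 / 0.85
Fc = 41.4103 / 0.85 = 48.718 N

48.718 N


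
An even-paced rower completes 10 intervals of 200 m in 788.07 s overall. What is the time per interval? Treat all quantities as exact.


Split time = total_time / n_laps = 788.07 / 10
Split time = 78.807 s per lap

78.807 s


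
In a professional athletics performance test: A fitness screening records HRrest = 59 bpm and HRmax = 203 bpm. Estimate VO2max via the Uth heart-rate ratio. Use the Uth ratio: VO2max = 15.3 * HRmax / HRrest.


VO2max = 15.3 * HRmax / HRrest
VO2max = 15.3 * 203 / 59
VO2max = 3105.9 / 59 = 52.6424 mL/kg/min

52.6424 mL/kg/min


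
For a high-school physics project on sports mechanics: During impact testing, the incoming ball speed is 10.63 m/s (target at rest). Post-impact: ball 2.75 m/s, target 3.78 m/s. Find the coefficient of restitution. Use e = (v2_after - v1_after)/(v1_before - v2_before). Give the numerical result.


e = (v2_after - v1_after) / (v1_before - v2_before)
Numerator = 3.78 - 2.75 = 1.03
Denominator = 10.63 - 0 = 10.63
e = 1.03 / 10.63 = 0.0969

0.0969


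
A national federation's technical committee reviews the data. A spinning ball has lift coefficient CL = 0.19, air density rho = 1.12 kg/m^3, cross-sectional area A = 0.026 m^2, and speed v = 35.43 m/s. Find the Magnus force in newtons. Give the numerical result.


FM = 0.5 * CL * rho * A * v^2
FM = 0.5 * 0.19 * 1.12 * 0.026 * 35.43^2
v^2 = 1255.2849
FM = 0.5 * 0.19 * 1.12 * 0.026 * 1255.2849 = 3.4726 N

3.4726 N


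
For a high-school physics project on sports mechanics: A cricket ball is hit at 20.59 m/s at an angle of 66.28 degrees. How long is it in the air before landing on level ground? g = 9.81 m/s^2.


T = 2*v*sin(theta)/g
sin(theta) = sin(66.28 deg) = 0.9155
T = 2*20.59*0.9155 / 9.81
T = 37.7012 / 9.81 = 3.8431 s

3.8431 s


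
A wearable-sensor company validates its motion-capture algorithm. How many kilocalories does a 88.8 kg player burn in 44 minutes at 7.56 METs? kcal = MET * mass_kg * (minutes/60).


kcal = MET * mass * time_hr
Convert time: 44 min = 0.7333 hr
kcal = 7.56 * 88.8 * 0.7333
kcal = 492.3072 kcal

492.3072 kcal


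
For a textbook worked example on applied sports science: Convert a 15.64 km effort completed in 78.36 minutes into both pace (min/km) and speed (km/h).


Pace = time / distance = 78.36 min / 15.64 km = 5.0102 min/km
Speed = distance / time_in_hours = 15.64 / 1.306 hr
Speed = 11.9755 km/h

5.0102 min/km, 11.9755 km/h


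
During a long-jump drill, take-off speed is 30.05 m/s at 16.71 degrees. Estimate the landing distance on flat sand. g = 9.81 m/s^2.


R = v^2 * sin(2*theta) / g
Convert angle to radians: theta = 16.71 deg = 0.2916 rad
sin(2*theta) = sin(0.5833) = 0.5508
R = 30.05^2 * 0.5508 / 9.81
R = 903.0025 * 0.5508 / 9.81 = 50.6981 m

50.6981 m


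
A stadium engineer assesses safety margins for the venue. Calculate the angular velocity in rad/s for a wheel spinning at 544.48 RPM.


omega = RPM * 2 * pi / 60
omega = 544.48 * 2 * 3.14159 / 60
omega = 3421.0687 / 60 = 57.0178 rad/s

57.0178 rad/s


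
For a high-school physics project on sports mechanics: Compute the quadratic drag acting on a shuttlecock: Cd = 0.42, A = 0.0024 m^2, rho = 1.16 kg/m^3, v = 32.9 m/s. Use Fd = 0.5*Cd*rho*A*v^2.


Fd = 0.5 * Cd * rho * A * v^2
Fd = 0.5 * 0.42 * 1.16 * 0.0024 * 32.9^2
v^2 = 1082.41
Fd = 0.5 * 0.42 * 1.16 * 0.0024 * 1082.41 = 0.6328 N

0.6328 N


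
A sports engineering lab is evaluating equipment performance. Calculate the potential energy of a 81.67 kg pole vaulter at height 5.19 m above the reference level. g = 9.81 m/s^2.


PE = m * g * h
PE = 81.67 * 9.81 * 5.19
PE = 801.1827 * 5.19 = 4158.1382 J

4158.1382 J


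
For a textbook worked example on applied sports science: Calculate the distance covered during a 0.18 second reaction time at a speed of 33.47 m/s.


d = v * t
d = 33.47 * 0.18
d = 6.0246 m

6.0246 m


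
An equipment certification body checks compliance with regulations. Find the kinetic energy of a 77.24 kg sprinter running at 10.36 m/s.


KE = 0.5 * m * v^2
KE = 0.5 * 77.24 * 10.36^2
KE = 0.5 * 77.24 * 107.3296 = 4145.0692 J

4145.0692 J


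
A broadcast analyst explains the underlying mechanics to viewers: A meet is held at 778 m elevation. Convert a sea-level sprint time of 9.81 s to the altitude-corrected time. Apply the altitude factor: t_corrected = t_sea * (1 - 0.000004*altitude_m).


Correction factor = 1 - 0.000004 * 778 = 0.996888
t_corrected = t_sea * factor = 9.81 * 0.996888
t_corrected = 9.7795 s

9.7795 s


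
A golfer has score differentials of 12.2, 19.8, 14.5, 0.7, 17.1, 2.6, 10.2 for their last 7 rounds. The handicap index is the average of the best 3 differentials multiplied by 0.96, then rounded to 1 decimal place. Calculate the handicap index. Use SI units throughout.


All differentials: 12.2, 19.8, 14.5, 0.7, 17.1, 2.6, 10.2
Sorted: 0.7, 2.6, 10.2, 12.2, 14.5, 17.1, 19.8
Best 3: 0.7, 2.6, 10.2
Average of best = 13.5 / 3 = 4.5
Raw index = 4.5 * 0.96 = 4.32
Handicap index = round(4.32, 1) = 4.3

4.3


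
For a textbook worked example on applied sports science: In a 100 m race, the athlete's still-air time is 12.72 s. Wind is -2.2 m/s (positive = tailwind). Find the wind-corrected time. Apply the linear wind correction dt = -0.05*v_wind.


dt = -0.05 * v_wind = -0.05 * -2.2 = 0.11 s
t_corrected = t_still + dt = 12.72 + (0.11)
t_corrected = 12.83 s

12.83 s


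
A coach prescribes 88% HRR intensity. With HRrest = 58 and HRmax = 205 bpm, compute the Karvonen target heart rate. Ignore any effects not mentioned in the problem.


Target = HRrest + pct*(HRmax - HRrest)
Heart rate reserve = HRmax - HRrest = 205 - 58 = 147 bpm
Fraction = 88% = 0.88
Target = 58 + 0.88 * 147
Target = 58 + 129.36 = 187.36 bpm

187.36 bpm


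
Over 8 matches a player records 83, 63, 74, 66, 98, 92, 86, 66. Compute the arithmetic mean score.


Average = sum / n
Sum = 628
Average = 628 / 8 = 78.5

78.5


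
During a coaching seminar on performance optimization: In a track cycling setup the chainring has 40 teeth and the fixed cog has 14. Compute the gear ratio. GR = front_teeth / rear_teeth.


GR = front_teeth / rear_teeth
GR = 40 / 14
GR = 2.8571

2.8571


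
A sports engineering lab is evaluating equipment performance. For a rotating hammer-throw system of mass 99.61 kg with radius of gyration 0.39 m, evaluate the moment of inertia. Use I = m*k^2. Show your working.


I = m * k^2
I = 99.61 * 0.39^2
I = 99.61 * 0.1521 = 15.1507 kg*m^2

15.1507 kg*m^2


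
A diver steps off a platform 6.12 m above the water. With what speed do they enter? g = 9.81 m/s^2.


v = sqrt(2 * g * h)
v = sqrt(2 * 9.81 * 6.12)
v = sqrt(120.0744) = 10.9578 m/s

10.9578 m/s


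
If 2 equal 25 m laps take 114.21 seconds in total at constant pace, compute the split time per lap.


Split time = total_time / n_laps = 114.21 / 2
Split time = 57.105 s per lap

57.105 s


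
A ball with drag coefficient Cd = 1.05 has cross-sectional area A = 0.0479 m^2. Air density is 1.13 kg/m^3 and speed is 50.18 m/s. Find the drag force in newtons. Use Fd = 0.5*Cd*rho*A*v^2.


Fd = 0.5 * Cd * rho * A * v^2
Fd = 0.5 * 1.05 * 1.13 * 0.0479 * 50.18^2
v^2 = 2518.0324
Fd = 0.5 * 1.05 * 1.13 * 0.0479 * 2518.0324 = 71.5541 N

71.5541 N


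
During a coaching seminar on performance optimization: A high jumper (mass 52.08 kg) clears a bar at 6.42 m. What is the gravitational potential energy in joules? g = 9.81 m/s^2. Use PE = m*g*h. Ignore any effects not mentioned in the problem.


PE = m * g * h
PE = 52.08 * 9.81 * 6.42
PE = 510.9048 * 6.42 = 3280.0088 J

3280.0088 J


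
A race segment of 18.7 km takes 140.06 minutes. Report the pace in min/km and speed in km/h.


Pace = time / distance = 140.06 min / 18.7 km = 7.4898 min/km
Speed = distance / time_in_hours = 18.7 / 2.3343 hr
Speed = 8.0109 km/h

7.4898 min/km, 8.0109 km/h


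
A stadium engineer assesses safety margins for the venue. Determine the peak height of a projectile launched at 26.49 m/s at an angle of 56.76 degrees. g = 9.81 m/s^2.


H = (v*sin(theta))^2 / (2*g)
vy = v*sin(theta) = 26.49 * sin(56.76 deg) = 22.1558 m/s
H = vy^2 / (2*g) = 490.8775 / (2*9.81)
H = 490.8775 / 19.62 = 25.0192 m

25.0192 m


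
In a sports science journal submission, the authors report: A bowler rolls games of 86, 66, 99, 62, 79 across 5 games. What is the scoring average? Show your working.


Average = sum / n
Sum = 392
Average = 392 / 5 = 78.4

78.4


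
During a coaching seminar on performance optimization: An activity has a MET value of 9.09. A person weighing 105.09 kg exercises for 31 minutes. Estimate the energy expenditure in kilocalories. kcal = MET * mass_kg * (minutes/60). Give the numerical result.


kcal = MET * mass * time_hr
Convert time: 31 min = 0.5167 hr
kcal = 9.09 * 105.09 * 0.5167
kcal = 493.5552 kcal

493.5552 kcal


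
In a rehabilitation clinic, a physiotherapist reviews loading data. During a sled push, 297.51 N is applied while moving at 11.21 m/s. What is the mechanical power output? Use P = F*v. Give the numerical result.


P = F * v
P = 297.51 * 11.21
P = 3335.0871 W

3335.0871 W


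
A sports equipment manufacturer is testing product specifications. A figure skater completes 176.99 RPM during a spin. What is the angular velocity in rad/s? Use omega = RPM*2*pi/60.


omega = RPM * 2 * pi / 60
omega = 176.99 * 2 * 3.14159 / 60
omega = 1112.061 / 60 = 18.5343 rad/s

18.5343 rad/s


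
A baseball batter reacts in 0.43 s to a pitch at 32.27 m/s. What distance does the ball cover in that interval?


d = v * t
d = 32.27 * 0.43
d = 13.8761 m

13.8761 m


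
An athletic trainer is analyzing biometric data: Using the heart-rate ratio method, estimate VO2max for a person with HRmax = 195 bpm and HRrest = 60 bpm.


VO2max = 15.3 * HRmax / HRrest
VO2max = 15.3 * 195 / 60
VO2max = 2983.5 / 60 = 49.725 mL/kg/min

49.725 mL/kg/min


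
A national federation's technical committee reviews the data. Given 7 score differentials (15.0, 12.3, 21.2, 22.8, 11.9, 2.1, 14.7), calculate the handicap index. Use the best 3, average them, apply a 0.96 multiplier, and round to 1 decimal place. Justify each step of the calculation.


All differentials: 15.0, 12.3, 21.2, 22.8, 11.9, 2.1, 14.7
Sorted: 2.1, 11.9, 12.3, 14.7, 15.0, 21.2, 22.8
Best 3: 2.1, 11.9, 12.3
Average of best = 26.3 / 3 = 8.7667
Raw index = 8.7667 * 0.96 = 8.416
Handicap index = round(8.416, 1) = 8.4

8.4


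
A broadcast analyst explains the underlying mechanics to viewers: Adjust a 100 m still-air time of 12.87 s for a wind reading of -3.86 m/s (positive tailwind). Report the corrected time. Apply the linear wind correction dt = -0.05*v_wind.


dt = -0.05 * v_wind = -0.05 * -3.86 = 0.193 s
t_corrected = t_still + dt = 12.87 + (0.193)
t_corrected = 13.063 s

13.063 s


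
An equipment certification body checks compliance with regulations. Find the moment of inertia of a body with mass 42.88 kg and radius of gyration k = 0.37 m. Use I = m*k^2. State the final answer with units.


I = m * k^2
I = 42.88 * 0.37^2
I = 42.88 * 0.1369 = 5.8703 kg*m^2

5.8703 kg*m^2


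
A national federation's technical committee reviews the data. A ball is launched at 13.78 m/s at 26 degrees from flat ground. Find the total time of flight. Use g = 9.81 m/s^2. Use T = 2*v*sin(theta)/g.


T = 2*v*sin(theta)/g
sin(theta) = sin(26 deg) = 0.4384
T = 2*13.78*0.4384 / 9.81
T = 12.0815 / 9.81 = 1.2316 s

1.2316 s


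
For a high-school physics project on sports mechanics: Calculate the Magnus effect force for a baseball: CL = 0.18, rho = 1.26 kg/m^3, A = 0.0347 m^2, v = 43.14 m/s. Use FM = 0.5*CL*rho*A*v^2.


FM = 0.5 * CL * rho * A * v^2
FM = 0.5 * 0.18 * 1.26 * 0.0347 * 43.14^2
v^2 = 1861.0596
FM = 0.5 * 0.18 * 1.26 * 0.0347 * 1861.0596 = 7.3232 N

7.3232 N


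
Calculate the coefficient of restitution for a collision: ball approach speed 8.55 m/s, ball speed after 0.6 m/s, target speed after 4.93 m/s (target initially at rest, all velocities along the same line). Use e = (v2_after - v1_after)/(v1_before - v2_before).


e = (v2_after - v1_after) / (v1_before - v2_before)
Numerator = 4.93 - 0.6 = 4.33
Denominator = 8.55 - 0 = 8.55
e = 4.33 / 8.55 = 0.5064

0.5064


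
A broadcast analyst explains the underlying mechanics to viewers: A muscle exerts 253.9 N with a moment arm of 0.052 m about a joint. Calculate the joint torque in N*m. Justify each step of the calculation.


tau = F * d
tau = 253.9 * 0.052
tau = 13.2028 N*m

13.2028 N*m


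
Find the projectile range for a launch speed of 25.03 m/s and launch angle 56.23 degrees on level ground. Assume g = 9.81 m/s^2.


R = v^2 * sin(2*theta) / g
Convert angle to radians: theta = 56.23 deg = 0.9814 rad
sin(2*theta) = sin(1.9628) = 0.9241
R = 25.03^2 * 0.9241 / 9.81
R = 626.5009 * 0.9241 / 9.81 = 59.0192 m

59.0192 m


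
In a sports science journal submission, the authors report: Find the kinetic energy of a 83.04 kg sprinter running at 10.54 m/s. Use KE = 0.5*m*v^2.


KE = 0.5 * m * v^2
KE = 0.5 * 83.04 * 10.54^2
KE = 0.5 * 83.04 * 111.0916 = 4612.5232 J

4612.5232 J


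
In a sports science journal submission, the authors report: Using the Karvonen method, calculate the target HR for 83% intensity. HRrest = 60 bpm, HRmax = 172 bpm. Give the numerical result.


Target = HRrest + pct*(HRmax - HRrest)
Heart rate reserve = HRmax - HRrest = 172 - 60 = 112 bpm
Fraction = 83% = 0.83
Target = 60 + 0.83 * 112
Target = 60 + 92.96 = 152.96 bpm

152.96 bpm


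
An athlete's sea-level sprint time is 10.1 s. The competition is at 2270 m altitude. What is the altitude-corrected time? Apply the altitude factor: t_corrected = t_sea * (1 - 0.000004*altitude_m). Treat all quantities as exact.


Correction factor = 1 - 0.000004 * 2270 = 0.99092
t_corrected = t_sea * factor = 10.1 * 0.99092
t_corrected = 10.0083 s

10.0083 s


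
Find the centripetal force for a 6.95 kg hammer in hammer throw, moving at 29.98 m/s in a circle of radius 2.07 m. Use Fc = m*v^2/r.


Fc = m * v^2 / r
v^2 = 29.98^2 = 898.8004
Fc = 6.95 * 898.8004 / 2.07
Fc = 6246.6628 / 2.07 = 3017.7115 N

3017.7115 N


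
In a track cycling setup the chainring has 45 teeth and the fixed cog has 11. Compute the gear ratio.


GR = front_teeth / rear_teeth
GR = 45 / 11
GR = 4.0909

4.0909


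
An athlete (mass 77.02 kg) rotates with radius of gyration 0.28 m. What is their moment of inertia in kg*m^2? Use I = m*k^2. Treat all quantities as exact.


I = m * k^2
I = 77.02 * 0.28^2
I = 77.02 * 0.0784 = 6.0384 kg*m^2

6.0384 kg*m^2


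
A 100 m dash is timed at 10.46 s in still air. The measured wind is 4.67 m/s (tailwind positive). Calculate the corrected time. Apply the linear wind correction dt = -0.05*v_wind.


dt = -0.05 * v_wind = -0.05 * 4.67 = -0.2335 s
t_corrected = t_still + dt = 10.46 + (-0.2335)
t_corrected = 10.2265 s

10.2265 s


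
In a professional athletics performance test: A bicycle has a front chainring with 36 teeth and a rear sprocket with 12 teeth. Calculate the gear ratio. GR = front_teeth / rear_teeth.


GR = front_teeth / rear_teeth
GR = 36 / 12
GR = 3

3


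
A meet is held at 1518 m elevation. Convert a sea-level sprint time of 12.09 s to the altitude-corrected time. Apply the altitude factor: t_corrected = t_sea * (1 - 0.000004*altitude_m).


Correction factor = 1 - 0.000004 * 1518 = 0.993928
t_corrected = t_sea * factor = 12.09 * 0.993928
t_corrected = 12.0166 s

12.0166 s


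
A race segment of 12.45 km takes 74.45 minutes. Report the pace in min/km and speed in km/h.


Pace = time / distance = 74.45 min / 12.45 km = 5.9799 min/km
Speed = distance / time_in_hours = 12.45 / 1.2408 hr
Speed = 10.0336 km/h

5.9799 min/km, 10.0336 km/h


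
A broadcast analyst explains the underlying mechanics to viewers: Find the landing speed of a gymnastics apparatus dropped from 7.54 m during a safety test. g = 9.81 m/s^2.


v = sqrt(2 * g * h)
v = sqrt(2 * 9.81 * 7.54)
v = sqrt(147.9348) = 12.1628 m/s

12.1628 m/s


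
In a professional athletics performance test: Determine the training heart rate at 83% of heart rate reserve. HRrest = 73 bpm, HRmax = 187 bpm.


Target = HRrest + pct*(HRmax - HRrest)
Heart rate reserve = HRmax - HRrest = 187 - 73 = 114 bpm
Fraction = 83% = 0.83
Target = 73 + 0.83 * 114
Target = 73 + 94.62 = 167.62 bpm

167.62 bpm


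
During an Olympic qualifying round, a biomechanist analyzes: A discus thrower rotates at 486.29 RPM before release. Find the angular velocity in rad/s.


omega = RPM * 2 * pi / 60
omega = 486.29 * 2 * 3.14159 / 60
omega = 3055.4502 / 60 = 50.9242 rad/s

50.9242 rad/s


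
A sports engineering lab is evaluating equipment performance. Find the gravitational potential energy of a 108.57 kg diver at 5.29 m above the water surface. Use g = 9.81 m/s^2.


PE = m * g * h
PE = 108.57 * 9.81 * 5.29
PE = 1065.0717 * 5.29 = 5634.2293 J

5634.2293 J


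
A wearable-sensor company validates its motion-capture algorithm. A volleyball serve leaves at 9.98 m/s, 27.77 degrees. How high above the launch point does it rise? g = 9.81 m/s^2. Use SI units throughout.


H = (v*sin(theta))^2 / (2*g)
vy = v*sin(theta) = 9.98 * sin(27.77 deg) = 4.6499 m/s
H = vy^2 / (2*g) = 21.6217 / (2*9.81)
H = 21.6217 / 19.62 = 1.102 m

1.102 m


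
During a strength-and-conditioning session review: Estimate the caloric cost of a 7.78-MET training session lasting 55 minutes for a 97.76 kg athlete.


kcal = MET * mass * time_hr
Convert time: 55 min = 0.9167 hr
kcal = 7.78 * 97.76 * 0.9167
kcal = 697.1917 kcal

697.1917 kcal


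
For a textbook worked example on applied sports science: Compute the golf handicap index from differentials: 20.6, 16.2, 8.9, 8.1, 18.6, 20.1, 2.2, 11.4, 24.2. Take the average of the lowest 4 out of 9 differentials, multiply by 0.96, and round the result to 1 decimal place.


All differentials: 20.6, 16.2, 8.9, 8.1, 18.6, 20.1, 2.2, 11.4, 24.2
Sorted: 2.2, 8.1, 8.9, 11.4, 16.2, 18.6, 20.1, 20.6, 24.2
Best 4: 2.2, 8.1, 8.9, 11.4
Average of best = 30.6 / 4 = 7.65
Raw index = 7.65 * 0.96 = 7.344
Handicap index = round(7.344, 1) = 7.3

7.3


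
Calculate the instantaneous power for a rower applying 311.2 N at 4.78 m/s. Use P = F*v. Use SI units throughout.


P = F * v
P = 311.2 * 4.78
P = 1487.536 W

1487.536 W


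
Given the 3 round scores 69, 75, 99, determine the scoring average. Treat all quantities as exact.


Average = sum / n
Sum = 243
Average = 243 / 3 = 81

81


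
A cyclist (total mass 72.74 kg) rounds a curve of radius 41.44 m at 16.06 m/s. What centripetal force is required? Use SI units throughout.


Fc = m * v^2 / r
v^2 = 16.06^2 = 257.9236
Fc = 72.74 * 257.9236 / 41.44
Fc = 18761.3627 / 41.44 = 452.7356 N

452.7356 N


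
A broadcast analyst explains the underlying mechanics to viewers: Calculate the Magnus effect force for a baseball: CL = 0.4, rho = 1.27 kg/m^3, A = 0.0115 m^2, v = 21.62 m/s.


FM = 0.5 * CL * rho * A * v^2
FM = 0.5 * 0.4 * 1.27 * 0.0115 * 21.62^2
v^2 = 467.4244
FM = 0.5 * 0.4 * 1.27 * 0.0115 * 467.4244 = 1.3653 N

1.3653 N


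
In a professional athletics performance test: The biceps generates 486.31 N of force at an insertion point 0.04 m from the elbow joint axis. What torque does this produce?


tau = F * d
tau = 486.31 * 0.04
tau = 19.4524 N*m

19.4524 N*m


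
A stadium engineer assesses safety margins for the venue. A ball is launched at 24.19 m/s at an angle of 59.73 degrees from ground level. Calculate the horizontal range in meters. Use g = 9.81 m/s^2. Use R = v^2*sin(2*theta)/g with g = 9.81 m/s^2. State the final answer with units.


R = v^2 * sin(2*theta) / g
Convert angle to radians: theta = 59.73 deg = 1.0425 rad
sin(2*theta) = sin(2.085) = 0.8707
R = 24.19^2 * 0.8707 / 9.81
R = 585.1561 * 0.8707 / 9.81 = 51.9363 m

51.9363 m


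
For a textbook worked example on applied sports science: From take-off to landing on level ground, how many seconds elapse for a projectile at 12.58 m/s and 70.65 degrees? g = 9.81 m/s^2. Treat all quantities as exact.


T = 2*v*sin(theta)/g
sin(theta) = sin(70.65 deg) = 0.9435
T = 2*12.58*0.9435 / 9.81
T = 23.7388 / 9.81 = 2.4199 s

2.4199 s


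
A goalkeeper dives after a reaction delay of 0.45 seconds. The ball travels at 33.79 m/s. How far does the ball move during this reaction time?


d = v * t
d = 33.79 * 0.45
d = 15.2055 m

15.2055 m


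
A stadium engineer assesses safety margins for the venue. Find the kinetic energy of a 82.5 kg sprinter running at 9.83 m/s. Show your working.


KE = 0.5 * m * v^2
KE = 0.5 * 82.5 * 9.83^2
KE = 0.5 * 82.5 * 96.6289 = 3985.9421 J

3985.9421 J


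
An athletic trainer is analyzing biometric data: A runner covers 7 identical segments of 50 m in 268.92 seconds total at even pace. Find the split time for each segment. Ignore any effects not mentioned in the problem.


Split time = total_time / n_laps = 268.92 / 7
Split time = 38.4171 s per lap

38.4171 s


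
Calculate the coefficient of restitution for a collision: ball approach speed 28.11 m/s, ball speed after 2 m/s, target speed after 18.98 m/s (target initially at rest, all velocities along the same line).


e = (v2_after - v1_after) / (v1_before - v2_before)
Numerator = 18.98 - 2 = 16.98
Denominator = 28.11 - 0 = 28.11
e = 16.98 / 28.11 = 0.6041

0.6041


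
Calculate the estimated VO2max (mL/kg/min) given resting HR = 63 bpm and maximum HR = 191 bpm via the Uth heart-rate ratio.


VO2max = 15.3 * HRmax / HRrest
VO2max = 15.3 * 191 / 63
VO2max = 2922.3 / 63 = 46.3857 mL/kg/min

46.3857 mL/kg/min


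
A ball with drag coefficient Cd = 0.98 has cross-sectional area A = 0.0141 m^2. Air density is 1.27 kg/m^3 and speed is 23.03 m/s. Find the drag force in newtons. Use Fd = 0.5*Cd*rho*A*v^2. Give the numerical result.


Fd = 0.5 * Cd * rho * A * v^2
Fd = 0.5 * 0.98 * 1.27 * 0.0141 * 23.03^2
v^2 = 530.3809
Fd = 0.5 * 0.98 * 1.27 * 0.0141 * 530.3809 = 4.6538 N

4.6538 N


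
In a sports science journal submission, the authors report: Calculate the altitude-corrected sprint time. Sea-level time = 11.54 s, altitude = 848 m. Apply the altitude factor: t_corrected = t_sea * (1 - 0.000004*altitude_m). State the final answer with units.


Correction factor = 1 - 0.000004 * 848 = 0.996608
t_corrected = t_sea * factor = 11.54 * 0.996608
t_corrected = 11.5009 s

11.5009 s


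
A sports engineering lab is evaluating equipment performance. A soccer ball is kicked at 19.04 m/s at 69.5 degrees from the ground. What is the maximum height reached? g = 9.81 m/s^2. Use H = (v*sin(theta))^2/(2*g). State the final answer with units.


H = (v*sin(theta))^2 / (2*g)
vy = v*sin(theta) = 19.04 * sin(69.5 deg) = 17.8342 m/s
H = vy^2 / (2*g) = 318.0601 / (2*9.81)
H = 318.0601 / 19.62 = 16.211 m

16.211 m


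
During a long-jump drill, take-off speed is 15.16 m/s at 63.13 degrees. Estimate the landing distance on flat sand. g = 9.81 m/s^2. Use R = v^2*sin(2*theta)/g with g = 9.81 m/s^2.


R = v^2 * sin(2*theta) / g
Convert angle to radians: theta = 63.13 deg = 1.1018 rad
sin(2*theta) = sin(2.2037) = 0.8063
R = 15.16^2 * 0.8063 / 9.81
R = 229.8256 * 0.8063 / 9.81 = 18.8907 m

18.8907 m


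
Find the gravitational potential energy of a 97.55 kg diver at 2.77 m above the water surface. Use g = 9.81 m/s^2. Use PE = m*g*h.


PE = m * g * h
PE = 97.55 * 9.81 * 2.77
PE = 956.9655 * 2.77 = 2650.7944 J

2650.7944 J


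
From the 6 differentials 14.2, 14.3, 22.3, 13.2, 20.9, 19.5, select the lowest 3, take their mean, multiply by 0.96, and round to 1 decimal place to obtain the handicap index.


All differentials: 14.2, 14.3, 22.3, 13.2, 20.9, 19.5
Sorted: 13.2, 14.2, 14.3, 19.5, 20.9, 22.3
Best 3: 13.2, 14.2, 14.3
Average of best = 41.7 / 3 = 13.9
Raw index = 13.9 * 0.96 = 13.344
Handicap index = round(13.344, 1) = 13.3

13.3


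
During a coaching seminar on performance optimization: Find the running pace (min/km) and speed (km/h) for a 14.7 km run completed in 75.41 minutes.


Pace = time / distance = 75.41 min / 14.7 km = 5.1299 min/km
Speed = distance / time_in_hours = 14.7 / 1.2568 hr
Speed = 11.6961 km/h

5.1299 min/km, 11.6961 km/h


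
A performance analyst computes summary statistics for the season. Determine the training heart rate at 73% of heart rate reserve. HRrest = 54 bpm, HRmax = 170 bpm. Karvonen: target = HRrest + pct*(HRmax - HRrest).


Target = HRrest + pct*(HRmax - HRrest)
Heart rate reserve = HRmax - HRrest = 170 - 54 = 116 bpm
Fraction = 73% = 0.73
Target = 54 + 0.73 * 116
Target = 54 + 84.68 = 138.68 bpm

138.68 bpm
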